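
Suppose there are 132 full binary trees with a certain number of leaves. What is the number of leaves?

Full binary trees with L leaves are counted by C_{L−1}. The Catalan number equal to 132 is C_6.
So the index is 6, and the number of leaves is 6 + 1 = 7.

7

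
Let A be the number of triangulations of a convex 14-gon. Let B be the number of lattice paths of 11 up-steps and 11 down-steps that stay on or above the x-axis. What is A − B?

A convex 14-gon is triangulated into 12 triangles, and the number of such triangulations is the Catalan number C_{14−2} = C_12. So A = C_12 = 208012.
Paths of 11 up- and 11 down-steps that never dip below the axis are Dyck paths; their count is C_11. So B = C_11 = 58786.
A − B = 208012 − 58786 = 149226.

149226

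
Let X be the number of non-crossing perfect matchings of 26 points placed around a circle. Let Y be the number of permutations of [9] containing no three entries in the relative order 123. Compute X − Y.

Pairing 26 circle points by 13 non-crossing chords gives C_13 matchings. So X = C_13 = 742900.
Permutations of [n] avoiding any single length-3 pattern are counted by C_n; here n = 9. So Y = C_9 = 4862.
X − Y = 742900 − 4862 = 738038.

738038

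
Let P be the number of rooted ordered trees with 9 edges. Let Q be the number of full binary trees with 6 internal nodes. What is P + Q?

4994

Rooted ordered trees with n edges are counted by C_n; here n = 9. So P = C_9 = 4862.
Full binary trees with n internal nodes are counted by C_n; here n = 6. So Q = C_6 = 132.
P + Q = 4862 + 132 = 4994.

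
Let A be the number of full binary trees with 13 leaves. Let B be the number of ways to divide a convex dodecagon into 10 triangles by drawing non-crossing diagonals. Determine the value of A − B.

A full binary tree with L leaves has L−1 internal nodes and is counted by C_{L−1}; L = 13 gives C_12. So A = C_12 = 208012.
A convex 12-gon is triangulated into 10 triangles, and the number of such triangulations is the Catalan number C_{12−2} = C_10. So B = C_10 = 16796.
A − B = 208012 − 16796 = 191216.

191216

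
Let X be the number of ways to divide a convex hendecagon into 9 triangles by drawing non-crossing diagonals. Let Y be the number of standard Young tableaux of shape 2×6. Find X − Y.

Triangulations of a convex m-gon are counted by C_{m−2}; with m = 11 this is C_9. So X = C_9 = 4862.
By the hook-length formula (or a Dyck-path bijection), SYT of shape 2×6 number C_6. So Y = C_6 = 132.
X − Y = 4862 − 132 = 4730.

4730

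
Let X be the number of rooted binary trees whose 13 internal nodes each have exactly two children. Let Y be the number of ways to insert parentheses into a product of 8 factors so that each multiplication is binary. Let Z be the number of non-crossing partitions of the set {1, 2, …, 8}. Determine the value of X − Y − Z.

741041

The number of full binary trees on 13 internal nodes is the Catalan number C_13. So X = C_13 = 742900.
Ways to associate a product of 8 factors correspond to binary trees on 8 leaves, so the count is C_7. So Y = C_7 = 429.
Non-crossing partitions of an n-element set are counted by C_n; here n = 8. So Z = C_8 = 1430.
X − Y − Z = 742900 − 429 − 1430 = 741041.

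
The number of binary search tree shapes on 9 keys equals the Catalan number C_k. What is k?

Binary trees (left/right distinguished) on n nodes are counted by C_n; here n = 9.

9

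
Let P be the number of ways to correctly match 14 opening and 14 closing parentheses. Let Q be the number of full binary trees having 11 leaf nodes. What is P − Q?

A balanced arrangement of 14 bracket pairs is a Dyck word of semilength 14, so the count is C_14. So P = C_14 = 2674440.
Full binary trees with 11 leaves have 11−1 = 10 internal nodes, so there are C_10 of them. So Q = C_10 = 16796.
P − Q = 2674440 − 16796 = 2657644.

2657644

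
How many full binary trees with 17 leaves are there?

Full binary trees with 17 leaves have 17−1 = 16 internal nodes, so there are C_16 of them.
C_16 = C_15 · 2(2·15+1)/(15+2) = 9694845 · 62/17 = 35357670.

35357670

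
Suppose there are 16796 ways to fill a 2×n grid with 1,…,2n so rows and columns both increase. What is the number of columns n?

Standard Young tableaux of shape 2×n are counted by C_n; 16796 = C_10.

10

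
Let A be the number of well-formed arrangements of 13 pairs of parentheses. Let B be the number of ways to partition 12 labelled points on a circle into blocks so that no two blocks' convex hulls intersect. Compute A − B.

534888

With 13 pairs the number of balanced bracket strings is the Catalan number C_13. So A = C_13 = 742900.
The non-crossing partitions of [12] form a lattice of size C_12. So B = C_12 = 208012.
A − B = 742900 − 208012 = 534888.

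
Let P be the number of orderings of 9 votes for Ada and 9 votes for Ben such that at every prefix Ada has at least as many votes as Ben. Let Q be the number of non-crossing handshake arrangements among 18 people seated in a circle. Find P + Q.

Ballot sequences with n votes each where one side never trails are Dyck words, counted by C_n; here n = 9. So P = C_9 = 4862.
With 18 = 2·9 people, non-crossing handshake pairings are non-crossing perfect matchings on a circle, counted by C_9. So Q = C_9 = 4862.
P + Q = 4862 + 4862 = 9724.

9724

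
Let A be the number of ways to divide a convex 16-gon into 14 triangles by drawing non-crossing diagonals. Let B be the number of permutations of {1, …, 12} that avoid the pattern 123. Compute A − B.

The number of triangulations of a 16-gon is the Catalan number C_14 (index = sides − 2). So A = C_14 = 2674440.
Permutations of [n] avoiding any single length-3 pattern are counted by C_n; here n = 12. So B = C_12 = 208012.
A − B = 2674440 − 208012 = 2466428.

2466428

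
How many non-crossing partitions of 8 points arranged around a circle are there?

The non-crossing partitions of [8] form a lattice of size C_8.
C_8 = 1430.

1430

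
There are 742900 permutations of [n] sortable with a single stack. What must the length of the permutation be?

Stack-sortable permutations of [n] are counted by C_n, and C_13 = 742900.

13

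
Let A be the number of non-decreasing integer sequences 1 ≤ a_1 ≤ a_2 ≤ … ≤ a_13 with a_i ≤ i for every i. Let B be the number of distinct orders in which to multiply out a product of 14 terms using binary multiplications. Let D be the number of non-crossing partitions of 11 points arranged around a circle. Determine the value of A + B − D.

Weakly increasing sequences with a_i ≤ i biject with Dyck paths of semilength 13, so there are C_13. So A = C_13 = 742900.
Parenthesizations of m factors correspond to full binary trees with m leaves, counted by C_{m−1}; m = 14 gives C_13. So B = C_13 = 742900.
The non-crossing partitions of [11] form a lattice of size C_11. So D = C_11 = 58786.
A + B − D = 742900 + 742900 − 58786 = 1427014.

1427014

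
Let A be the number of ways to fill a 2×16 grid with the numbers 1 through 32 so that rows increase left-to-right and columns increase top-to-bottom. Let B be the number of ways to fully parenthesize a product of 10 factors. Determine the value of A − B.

Standard Young tableaux of shape 2×n are counted by C_n; here n = 16. So A = C_16 = 35357670.
Bracketing 10 factors into binary products is counted by C_{10−1} = C_9. So B = C_9 = 4862.
A − B = 35357670 − 4862 = 35352808.

35352808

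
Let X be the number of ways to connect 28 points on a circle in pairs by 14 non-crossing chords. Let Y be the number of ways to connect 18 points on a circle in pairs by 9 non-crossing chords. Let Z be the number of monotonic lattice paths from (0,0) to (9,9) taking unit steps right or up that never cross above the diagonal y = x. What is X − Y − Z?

Non-crossing perfect matchings of 2n points on a circle are counted by C_n; with 28 points, n = 14. So X = C_14 = 2674440.
Pairing 18 circle points by 9 non-crossing chords gives C_9 matchings. So Y = C_9 = 4862.
Sub-diagonal monotone paths from (0,0) to (9,9) biject with Dyck paths of semilength 9, giving C_9. So Z = C_9 = 4862.
X − Y − Z = 2674440 − 4862 − 4862 = 2664716.

2664716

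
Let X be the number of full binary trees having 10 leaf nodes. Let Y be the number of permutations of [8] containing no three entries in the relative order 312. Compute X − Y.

3432

Full binary trees with 10 leaves have 10−1 = 9 internal nodes, so there are C_9 of them. So X = C_9 = 4862.
Permutations of [n] avoiding any single length-3 pattern are counted by C_n; here n = 8. So Y = C_8 = 1430.
X − Y = 4862 − 1430 = 3432.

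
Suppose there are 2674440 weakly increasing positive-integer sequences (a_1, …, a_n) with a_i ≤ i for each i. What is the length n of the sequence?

Such sub-staircase sequences of length n are counted by C_n, and C_14 = 2674440.

14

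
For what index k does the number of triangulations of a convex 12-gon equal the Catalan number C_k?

Triangulations of a convex m-gon are counted by C_{m−2}; with m = 12 this is C_10.

10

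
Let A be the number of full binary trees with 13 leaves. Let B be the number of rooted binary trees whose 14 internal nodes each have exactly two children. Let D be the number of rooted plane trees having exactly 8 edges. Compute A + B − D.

2881022

Full binary trees with 13 leaves have 13−1 = 12 internal nodes, so there are C_12 of them. So A = C_12 = 208012.
Full binary trees with n internal nodes are counted by C_n; here n = 14. So B = C_14 = 2674440.
A rooted plane tree with 8 edges has 9 nodes, and the count is C_8. So D = C_8 = 1430.
A + B − D = 208012 + 2674440 − 1430 = 2881022.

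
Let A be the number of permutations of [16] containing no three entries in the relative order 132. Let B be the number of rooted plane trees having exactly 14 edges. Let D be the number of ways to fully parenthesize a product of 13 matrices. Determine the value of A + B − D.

Permutations of [n] avoiding any single length-3 pattern are counted by C_n; here n = 16. So A = C_16 = 35357670.
A rooted plane tree with 14 edges has 15 nodes, and the count is C_14. So B = C_14 = 2674440.
Ways to associate a product of 13 factors correspond to binary trees on 13 leaves, so the count is C_12. So D = C_12 = 208012.
A + B − D = 35357670 + 2674440 − 208012 = 37824098.

37824098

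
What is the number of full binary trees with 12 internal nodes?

The number of full binary trees on 12 internal nodes is the Catalan number C_12.
C_12 = C(24,12)/13 = 2704156/13 = 208012.

208012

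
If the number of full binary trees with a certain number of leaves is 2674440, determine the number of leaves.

15

Full binary trees with L leaves are counted by C_{L−1}. The Catalan number equal to 2674440 is C_14.
So the index is 14, and the number of leaves is 14 + 1 = 15.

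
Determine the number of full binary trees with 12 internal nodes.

208012

Full binary trees with n internal nodes are counted by C_n; here n = 12.
C_12 = 208012.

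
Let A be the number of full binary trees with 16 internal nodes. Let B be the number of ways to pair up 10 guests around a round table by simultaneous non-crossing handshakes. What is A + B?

Full binary trees with n internal nodes are counted by C_n; here n = 16. So A = C_16 = 35357670.
Non-crossing handshake pairings of 2n people are counted by C_n; 10 people gives n = 5. So B = C_5 = 42.
A + B = 35357670 + 42 = 35357712.

35357712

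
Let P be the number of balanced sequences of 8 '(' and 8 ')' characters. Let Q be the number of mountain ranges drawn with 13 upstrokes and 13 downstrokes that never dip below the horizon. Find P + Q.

With 8 pairs the number of balanced bracket strings is the Catalan number C_8. So P = C_8 = 1430.
Dyck paths of semilength n (length 2n) are counted by C_n; here n = 13. So Q = C_13 = 742900.
P + Q = 1430 + 742900 = 744330.

744330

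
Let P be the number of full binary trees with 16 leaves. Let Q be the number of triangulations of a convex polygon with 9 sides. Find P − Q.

Full binary trees with 16 leaves have 16−1 = 15 internal nodes, so there are C_15 of them. So P = C_15 = 9694845.
A convex 9-gon is triangulated into 7 triangles, and the number of such triangulations is the Catalan number C_{9−2} = C_7. So Q = C_7 = 429.
P − Q = 9694845 − 429 = 9694416.

9694416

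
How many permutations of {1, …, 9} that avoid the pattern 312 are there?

Permutations of [n] avoiding any single length-3 pattern are counted by C_n; here n = 9.
C_9 = 4862.

4862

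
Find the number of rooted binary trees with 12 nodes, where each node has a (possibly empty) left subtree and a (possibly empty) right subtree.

There are C_n binary search tree shapes on n keys; with n = 12 that is C_12.
C_12 = 208012.

208012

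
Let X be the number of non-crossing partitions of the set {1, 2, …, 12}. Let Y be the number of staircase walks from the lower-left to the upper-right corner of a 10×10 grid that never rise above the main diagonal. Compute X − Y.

191216

The non-crossing partitions of [12] form a lattice of size C_12. So X = C_12 = 208012.
Sub-diagonal monotone paths from (0,0) to (10,10) biject with Dyck paths of semilength 10, giving C_10. So Y = C_10 = 16796.
X − Y = 208012 − 16796 = 191216.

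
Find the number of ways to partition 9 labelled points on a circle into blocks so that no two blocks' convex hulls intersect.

4862

The non-crossing partitions of [9] form a lattice of size C_9.
C_9 = 4862.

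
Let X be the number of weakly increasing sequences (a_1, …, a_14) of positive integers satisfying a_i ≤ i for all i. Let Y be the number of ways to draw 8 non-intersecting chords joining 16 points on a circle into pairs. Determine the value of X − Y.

2673010

Weakly increasing sequences with a_i ≤ i biject with Dyck paths of semilength 14, so there are C_14. So X = C_14 = 2674440.
Non-crossing perfect matchings of 2n points on a circle are counted by C_n; with 16 points, n = 8. So Y = C_8 = 1430.
X − Y = 2674440 − 1430 = 2673010.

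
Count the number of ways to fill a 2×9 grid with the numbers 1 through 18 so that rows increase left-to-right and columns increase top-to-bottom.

4862

By the hook-length formula (or a Dyck-path bijection), SYT of shape 2×9 number C_9.
C_9 = C(18,9)/10 = 48620/10 = 4862.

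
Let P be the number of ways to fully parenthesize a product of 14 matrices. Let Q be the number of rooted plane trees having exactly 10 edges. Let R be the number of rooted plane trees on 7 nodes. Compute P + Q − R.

759564

Bracketing 14 factors into binary products is counted by C_{14−1} = C_13. So P = C_13 = 742900.
A rooted plane tree with 10 edges has 11 nodes, and the count is C_10. So Q = C_10 = 16796.
Rooted ordered (plane) trees on m nodes have m−1 edges and are counted by C_{m−1}; m = 7 gives C_6. So R = C_6 = 132.
P + Q − R = 742900 + 16796 − 132 = 759564.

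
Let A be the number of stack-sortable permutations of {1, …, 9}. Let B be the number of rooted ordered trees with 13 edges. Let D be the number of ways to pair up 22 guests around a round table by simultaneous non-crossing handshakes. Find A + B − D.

Stack-sortable permutations are exactly the 231-avoiding ones, counted by C_n; here n = 9. So A = C_9 = 4862.
Rooted ordered trees with n edges are counted by C_n; here n = 13. So B = C_13 = 742900.
Non-crossing handshake pairings of 2n people are counted by C_n; 22 people gives n = 11. So D = C_11 = 58786.
A + B − D = 4862 + 742900 − 58786 = 688976.

688976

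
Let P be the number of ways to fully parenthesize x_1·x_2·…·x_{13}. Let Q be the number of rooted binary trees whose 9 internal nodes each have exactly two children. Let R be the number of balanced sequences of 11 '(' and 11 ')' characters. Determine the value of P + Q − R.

154088

Parenthesizations of m factors correspond to full binary trees with m leaves, counted by C_{m−1}; m = 13 gives C_12. So P = C_12 = 208012.
The number of full binary trees on 9 internal nodes is the Catalan number C_9. So Q = C_9 = 4862.
A balanced arrangement of 11 bracket pairs is a Dyck word of semilength 11, so the count is C_11. So R = C_11 = 58786.
P + Q − R = 208012 + 4862 − 58786 = 154088.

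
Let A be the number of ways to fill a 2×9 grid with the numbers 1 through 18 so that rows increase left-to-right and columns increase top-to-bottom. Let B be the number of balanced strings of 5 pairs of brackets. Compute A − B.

By the hook-length formula (or a Dyck-path bijection), SYT of shape 2×9 number C_9. So A = C_9 = 4862.
With 5 pairs the number of balanced bracket strings is the Catalan number C_5. So B = C_5 = 42.
A − B = 4862 − 42 = 4820.

4820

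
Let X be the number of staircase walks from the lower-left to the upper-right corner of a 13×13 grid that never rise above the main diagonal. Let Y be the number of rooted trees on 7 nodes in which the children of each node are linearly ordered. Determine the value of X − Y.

742768

Sub-diagonal monotone paths from (0,0) to (13,13) biject with Dyck paths of semilength 13, giving C_13. So X = C_13 = 742900.
A rooted plane tree on 7 nodes has 6 edges, and such trees are counted by C_6. So Y = C_6 = 132.
X − Y = 742900 − 132 = 742768.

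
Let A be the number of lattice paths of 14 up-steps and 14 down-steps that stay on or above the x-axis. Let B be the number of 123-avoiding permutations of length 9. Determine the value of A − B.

2669578

Paths of 14 up- and 14 down-steps that never dip below the axis are Dyck paths; their count is C_14. So A = C_14 = 2674440.
Permutations of [n] avoiding any single length-3 pattern are counted by C_n; here n = 9. So B = C_9 = 4862.
A − B = 2674440 − 4862 = 2669578.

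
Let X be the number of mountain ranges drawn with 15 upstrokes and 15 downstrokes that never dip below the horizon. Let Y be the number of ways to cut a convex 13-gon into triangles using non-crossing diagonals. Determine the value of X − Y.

9636059

Paths of 15 up- and 15 down-steps that never dip below the axis are Dyck paths; their count is C_15. So X = C_15 = 9694845.
Triangulations of a convex m-gon are counted by C_{m−2}; with m = 13 this is C_11. So Y = C_11 = 58786.
X − Y = 9694845 − 58786 = 9636059.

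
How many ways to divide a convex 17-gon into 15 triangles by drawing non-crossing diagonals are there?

9694845

Triangulations of a convex m-gon are counted by C_{m−2}; with m = 17 this is C_15.
C_15 = C(30,15)/16 = 155117520/16 = 9694845.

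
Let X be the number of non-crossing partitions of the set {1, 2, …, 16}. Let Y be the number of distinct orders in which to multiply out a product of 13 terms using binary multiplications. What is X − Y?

The non-crossing partitions of [16] form a lattice of size C_16. So X = C_16 = 35357670.
Parenthesizations of m factors correspond to full binary trees with m leaves, counted by C_{m−1}; m = 13 gives C_12. So Y = C_12 = 208012.
X − Y = 35357670 − 208012 = 35149658.

35149658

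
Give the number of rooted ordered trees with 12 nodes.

58786

Rooted ordered (plane) trees on m nodes have m−1 edges and are counted by C_{m−1}; m = 12 gives C_11.
C_11 = 58786.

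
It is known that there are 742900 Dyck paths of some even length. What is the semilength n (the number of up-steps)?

Dyck paths of semilength n are counted by C_n. Since C_13 = 742900, the index is 13.

13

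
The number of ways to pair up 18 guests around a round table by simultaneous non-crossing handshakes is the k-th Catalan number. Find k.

9

Non-crossing handshake pairings of 2n people are counted by C_n; 18 people gives n = 9.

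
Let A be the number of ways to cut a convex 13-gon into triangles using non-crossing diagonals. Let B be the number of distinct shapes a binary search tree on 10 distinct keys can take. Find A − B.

A convex 13-gon is triangulated into 11 triangles, and the number of such triangulations is the Catalan number C_{13−2} = C_11. So A = C_11 = 58786.
Binary trees (left/right distinguished) on n nodes are counted by C_n; here n = 10. So B = C_10 = 16796.
A − B = 58786 − 16796 = 41990.

41990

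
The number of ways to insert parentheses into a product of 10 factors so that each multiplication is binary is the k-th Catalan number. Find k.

9

Bracketing 10 factors into binary products is counted by C_{10−1} = C_9.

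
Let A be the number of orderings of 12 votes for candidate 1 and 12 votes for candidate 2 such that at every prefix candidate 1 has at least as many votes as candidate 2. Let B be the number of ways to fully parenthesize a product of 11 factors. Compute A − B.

Reading a vote for the leader as '(' and for the other as ')' turns such a sequence into a balanced string of 12 pairs, so the count is C_12. So A = C_12 = 208012.
Bracketing 11 factors into binary products is counted by C_{11−1} = C_10. So B = C_10 = 16796.
A − B = 208012 − 16796 = 191216.

191216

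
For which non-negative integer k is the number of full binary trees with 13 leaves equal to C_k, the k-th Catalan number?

12

A full binary tree with L leaves has L−1 internal nodes and is counted by C_{L−1}; L = 13 gives C_12.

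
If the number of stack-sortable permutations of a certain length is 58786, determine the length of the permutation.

11

Stack-sortable permutations of [n] are counted by C_n. The Catalan number equal to 58786 is C_11.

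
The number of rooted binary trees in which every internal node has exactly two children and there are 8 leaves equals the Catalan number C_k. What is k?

Full binary trees with 8 leaves have 8−1 = 7 internal nodes, so there are C_7 of them.

7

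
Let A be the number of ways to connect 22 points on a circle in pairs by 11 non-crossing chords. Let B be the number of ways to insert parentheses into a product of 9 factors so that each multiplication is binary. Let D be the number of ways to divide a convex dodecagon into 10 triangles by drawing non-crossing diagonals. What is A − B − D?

40560

Non-crossing perfect matchings of 2n points on a circle are counted by C_n; with 22 points, n = 11. So A = C_11 = 58786.
Ways to associate a product of 9 factors correspond to binary trees on 9 leaves, so the count is C_8. So B = C_8 = 1430.
A convex 12-gon is triangulated into 10 triangles, and the number of such triangulations is the Catalan number C_{12−2} = C_10. So D = C_10 = 16796.
A − B − D = 58786 − 1430 − 16796 = 40560.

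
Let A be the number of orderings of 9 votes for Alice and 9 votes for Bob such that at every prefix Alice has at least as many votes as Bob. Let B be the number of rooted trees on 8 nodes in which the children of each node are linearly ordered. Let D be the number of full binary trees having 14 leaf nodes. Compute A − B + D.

Reading a vote for the leader as '(' and for the other as ')' turns such a sequence into a balanced string of 9 pairs, so the count is C_9. So A = C_9 = 4862.
Rooted ordered (plane) trees on m nodes have m−1 edges and are counted by C_{m−1}; m = 8 gives C_7. So B = C_7 = 429.
A full binary tree with L leaves has L−1 internal nodes and is counted by C_{L−1}; L = 14 gives C_13. So D = C_13 = 742900.
A − B + D = 4862 − 429 + 742900 = 747333.

747333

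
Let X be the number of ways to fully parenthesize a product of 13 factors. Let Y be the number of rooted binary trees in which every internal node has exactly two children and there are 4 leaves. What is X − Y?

Ways to associate a product of 13 factors correspond to binary trees on 13 leaves, so the count is C_12. So X = C_12 = 208012.
Full binary trees with 4 leaves have 4−1 = 3 internal nodes, so there are C_3 of them. So Y = C_3 = 5.
X − Y = 208012 − 5 = 208007.

208007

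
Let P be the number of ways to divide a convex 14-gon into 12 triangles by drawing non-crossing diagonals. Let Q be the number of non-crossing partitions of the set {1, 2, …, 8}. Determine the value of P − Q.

206582

Triangulations of a convex m-gon are counted by C_{m−2}; with m = 14 this is C_12. So P = C_12 = 208012.
The non-crossing partitions of [8] form a lattice of size C_8. So Q = C_8 = 1430.
P − Q = 208012 − 1430 = 206582.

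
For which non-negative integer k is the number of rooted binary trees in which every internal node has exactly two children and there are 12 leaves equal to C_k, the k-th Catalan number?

Full binary trees with 12 leaves have 12−1 = 11 internal nodes, so there are C_11 of them.

11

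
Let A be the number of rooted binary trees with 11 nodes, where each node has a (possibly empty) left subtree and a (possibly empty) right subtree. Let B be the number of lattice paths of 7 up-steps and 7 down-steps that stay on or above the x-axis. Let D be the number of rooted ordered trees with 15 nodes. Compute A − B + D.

There are C_n binary search tree shapes on n keys; with n = 11 that is C_11. So A = C_11 = 58786.
A Dyck path with 7 up-steps and 7 down-steps has semilength 7, so there are C_7 of them. So B = C_7 = 429.
A rooted plane tree on 15 nodes has 14 edges, and such trees are counted by C_14. So D = C_14 = 2674440.
A − B + D = 58786 − 429 + 2674440 = 2732797.

2732797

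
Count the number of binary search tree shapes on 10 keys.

Binary trees (left/right distinguished) on n nodes are counted by C_n; here n = 10.
C_10 = 16796.

16796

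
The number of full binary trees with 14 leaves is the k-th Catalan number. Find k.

A full binary tree with L leaves has L−1 internal nodes and is counted by C_{L−1}; L = 14 gives C_13.

13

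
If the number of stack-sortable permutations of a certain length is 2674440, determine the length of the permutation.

Stack-sortable permutations of [n] are counted by C_n, and C_14 = 2674440.

14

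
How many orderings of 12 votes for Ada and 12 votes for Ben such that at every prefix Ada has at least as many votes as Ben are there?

208012

Reading a vote for the leader as '(' and for the other as ')' turns such a sequence into a balanced string of 12 pairs, so the count is C_12.
C_12 = C_11 · 2(2·11+1)/(11+2) = 58786 · 46/13 = 208012.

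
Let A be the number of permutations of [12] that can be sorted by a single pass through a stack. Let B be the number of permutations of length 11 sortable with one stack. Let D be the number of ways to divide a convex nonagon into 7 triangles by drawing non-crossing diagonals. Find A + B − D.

By Knuth's characterisation, the stack-sortable permutations of length 12 are the 231-avoiders, numbering C_12. So A = C_12 = 208012.
Stack-sortable permutations are exactly the 231-avoiding ones, counted by C_n; here n = 11. So B = C_11 = 58786.
The number of triangulations of a 9-gon is the Catalan number C_7 (index = sides − 2). So D = C_7 = 429.
A + B − D = 208012 + 58786 − 429 = 266369.

266369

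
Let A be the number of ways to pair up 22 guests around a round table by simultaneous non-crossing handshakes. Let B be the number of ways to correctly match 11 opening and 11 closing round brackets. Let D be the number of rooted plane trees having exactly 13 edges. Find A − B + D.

742900

With 22 = 2·11 people, non-crossing handshake pairings are non-crossing perfect matchings on a circle, counted by C_11. So A = C_11 = 58786.
Balanced strings of n pairs of brackets are counted by C_n; here n = 11. So B = C_11 = 58786.
Rooted ordered trees with n edges are counted by C_n; here n = 13. So D = C_13 = 742900.
A − B + D = 58786 − 58786 + 742900 = 742900.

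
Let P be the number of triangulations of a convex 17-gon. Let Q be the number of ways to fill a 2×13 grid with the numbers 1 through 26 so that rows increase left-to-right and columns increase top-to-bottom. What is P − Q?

8951945

The number of triangulations of a 17-gon is the Catalan number C_15 (index = sides − 2). So P = C_15 = 9694845.
Standard Young tableaux of shape 2×n are counted by C_n; here n = 13. So Q = C_13 = 742900.
P − Q = 9694845 − 742900 = 8951945.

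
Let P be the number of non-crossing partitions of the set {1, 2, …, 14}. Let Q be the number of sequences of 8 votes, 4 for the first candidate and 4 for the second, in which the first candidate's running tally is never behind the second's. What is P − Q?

The non-crossing partitions of [14] form a lattice of size C_14. So P = C_14 = 2674440.
Ballot sequences with n votes each where one side never trails are Dyck words, counted by C_n; here n = 4. So Q = C_4 = 14.
P − Q = 2674440 − 14 = 2674426.

2674426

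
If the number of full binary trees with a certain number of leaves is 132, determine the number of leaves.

7

Full binary trees with L leaves are counted by C_{L−1}. The Catalan number equal to 132 is C_6.
So the index is 6, and the number of leaves is 6 + 1 = 7.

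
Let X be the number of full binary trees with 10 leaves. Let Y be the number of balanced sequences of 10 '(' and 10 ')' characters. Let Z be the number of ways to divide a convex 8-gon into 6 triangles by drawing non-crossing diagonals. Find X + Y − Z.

21526

A full binary tree with L leaves has L−1 internal nodes and is counted by C_{L−1}; L = 10 gives C_9. So X = C_9 = 4862.
Balanced strings of n pairs of brackets are counted by C_n; here n = 10. So Y = C_10 = 16796.
A convex 8-gon is triangulated into 6 triangles, and the number of such triangulations is the Catalan number C_{8−2} = C_6. So Z = C_6 = 132.
X + Y − Z = 4862 + 16796 − 132 = 21526.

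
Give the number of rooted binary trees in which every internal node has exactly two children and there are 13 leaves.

208012

Full binary trees with 13 leaves have 13−1 = 12 internal nodes, so there are C_12 of them.
C_12 = C_11 · 2(2·11+1)/(11+2) = 58786 · 46/13 = 208012.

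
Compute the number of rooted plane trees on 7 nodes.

A rooted plane tree on 7 nodes has 6 edges, and such trees are counted by C_6.
C_6 = 132.

132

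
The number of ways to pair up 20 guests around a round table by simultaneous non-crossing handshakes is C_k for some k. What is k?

With 20 = 2·10 people, non-crossing handshake pairings are non-crossing perfect matchings on a circle, counted by C_10.

10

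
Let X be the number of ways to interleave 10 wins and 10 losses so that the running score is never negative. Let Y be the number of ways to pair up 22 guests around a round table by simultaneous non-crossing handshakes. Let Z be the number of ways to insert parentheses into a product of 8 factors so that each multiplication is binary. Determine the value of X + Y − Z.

Reading a vote for the leader as '(' and for the other as ')' turns such a sequence into a balanced string of 10 pairs, so the count is C_10. So X = C_10 = 16796.
With 22 = 2·11 people, non-crossing handshake pairings are non-crossing perfect matchings on a circle, counted by C_11. So Y = C_11 = 58786.
Parenthesizations of m factors correspond to full binary trees with m leaves, counted by C_{m−1}; m = 8 gives C_7. So Z = C_7 = 429.
X + Y − Z = 16796 + 58786 − 429 = 75153.

75153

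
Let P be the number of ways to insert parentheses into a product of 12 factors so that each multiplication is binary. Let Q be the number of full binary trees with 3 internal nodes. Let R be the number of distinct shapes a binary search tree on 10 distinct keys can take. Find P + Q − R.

41995

Bracketing 12 factors into binary products is counted by C_{12−1} = C_11. So P = C_11 = 58786.
Full binary trees with n internal nodes are counted by C_n; here n = 3. So Q = C_3 = 5.
Binary trees (left/right distinguished) on n nodes are counted by C_n; here n = 10. So R = C_10 = 16796.
P + Q − R = 58786 + 5 − 16796 = 41995.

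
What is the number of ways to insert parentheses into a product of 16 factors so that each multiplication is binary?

Bracketing 16 factors into binary products is counted by C_{16−1} = C_15.
C_15 = C_14 · 2(2·14+1)/(14+2) = 2674440 · 58/16 = 9694845.

9694845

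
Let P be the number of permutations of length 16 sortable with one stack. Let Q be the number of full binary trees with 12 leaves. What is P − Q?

35298884

Stack-sortable permutations are exactly the 231-avoiding ones, counted by C_n; here n = 16. So P = C_16 = 35357670.
Full binary trees with 12 leaves have 12−1 = 11 internal nodes, so there are C_11 of them. So Q = C_11 = 58786.
P − Q = 35357670 − 58786 = 35298884.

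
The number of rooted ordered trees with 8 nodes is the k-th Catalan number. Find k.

7

A rooted plane tree on 8 nodes has 7 edges, and such trees are counted by C_7.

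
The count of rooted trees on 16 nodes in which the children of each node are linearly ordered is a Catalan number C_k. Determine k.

A rooted plane tree on 16 nodes has 15 edges, and such trees are counted by C_15.

15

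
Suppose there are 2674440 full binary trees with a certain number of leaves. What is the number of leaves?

15

Full binary trees with L leaves are counted by C_{L−1}. The Catalan number equal to 2674440 is C_14.
So the index is 14, and the number of leaves is 14 + 1 = 15.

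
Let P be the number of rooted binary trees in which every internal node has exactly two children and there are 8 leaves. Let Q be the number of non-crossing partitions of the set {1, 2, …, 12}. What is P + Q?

A full binary tree with L leaves has L−1 internal nodes and is counted by C_{L−1}; L = 8 gives C_7. So P = C_7 = 429.
Non-crossing partitions of an n-element set are counted by C_n; here n = 12. So Q = C_12 = 208012.
P + Q = 429 + 208012 = 208441.

208441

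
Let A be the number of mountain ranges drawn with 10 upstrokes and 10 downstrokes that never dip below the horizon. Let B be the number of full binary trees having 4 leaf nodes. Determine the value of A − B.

A Dyck path with 10 up-steps and 10 down-steps has semilength 10, so there are C_10 of them. So A = C_10 = 16796.
Full binary trees with 4 leaves have 4−1 = 3 internal nodes, so there are C_3 of them. So B = C_3 = 5.
A − B = 16796 − 5 = 16791.

16791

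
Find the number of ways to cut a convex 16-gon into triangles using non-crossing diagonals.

A convex 16-gon is triangulated into 14 triangles, and the number of such triangulations is the Catalan number C_{16−2} = C_14.
C_14 = C(28,14)/15 = 40116600/15 = 2674440.

2674440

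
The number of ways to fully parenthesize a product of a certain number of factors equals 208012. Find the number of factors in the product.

Parenthesizations of m factors are counted by C_{m−1}. Since C_12 = 208012, the index is 12.
So the index is 12, and the number of factors is 12 + 1 = 13.

13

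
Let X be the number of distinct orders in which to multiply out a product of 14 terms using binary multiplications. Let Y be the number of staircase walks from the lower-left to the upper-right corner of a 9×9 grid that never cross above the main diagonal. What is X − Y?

Parenthesizations of m factors correspond to full binary trees with m leaves, counted by C_{m−1}; m = 14 gives C_13. So X = C_13 = 742900.
Monotone paths in an n×n grid that stay weakly below the diagonal are counted by C_n; here n = 9. So Y = C_9 = 4862.
X − Y = 742900 − 4862 = 738038.

738038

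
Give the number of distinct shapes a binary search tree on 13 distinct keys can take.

742900

Binary trees (left/right distinguished) on n nodes are counted by C_n; here n = 13.
C_13 = C(26,13)/14 = 10400600/14 = 742900.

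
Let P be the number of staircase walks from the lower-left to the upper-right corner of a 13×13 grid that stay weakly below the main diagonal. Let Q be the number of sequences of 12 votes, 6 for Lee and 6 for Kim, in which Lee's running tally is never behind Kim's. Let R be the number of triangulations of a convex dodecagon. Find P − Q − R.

Sub-diagonal monotone paths from (0,0) to (13,13) biject with Dyck paths of semilength 13, giving C_13. So P = C_13 = 742900.
Ballot sequences with n votes each where one side never trails are Dyck words, counted by C_n; here n = 6. So Q = C_6 = 132.
Triangulations of a convex m-gon are counted by C_{m−2}; with m = 12 this is C_10. So R = C_10 = 16796.
P − Q − R = 742900 − 132 − 16796 = 725972.

725972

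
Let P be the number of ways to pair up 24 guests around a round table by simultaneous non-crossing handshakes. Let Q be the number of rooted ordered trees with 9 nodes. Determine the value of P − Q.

206582

Non-crossing handshake pairings of 2n people are counted by C_n; 24 people gives n = 12. So P = C_12 = 208012.
Rooted ordered (plane) trees on m nodes have m−1 edges and are counted by C_{m−1}; m = 9 gives C_8. So Q = C_8 = 1430.
P − Q = 208012 − 1430 = 206582.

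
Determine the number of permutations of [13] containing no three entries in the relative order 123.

Permutations of [n] avoiding any single length-3 pattern are counted by C_n; here n = 13.
C_13 = 742900.

742900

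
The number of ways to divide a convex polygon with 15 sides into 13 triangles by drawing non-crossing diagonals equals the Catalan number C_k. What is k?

Triangulations of a convex m-gon are counted by C_{m−2}; with m = 15 this is C_13.

13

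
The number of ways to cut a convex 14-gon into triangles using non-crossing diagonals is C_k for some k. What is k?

12

The number of triangulations of a 14-gon is the Catalan number C_12 (index = sides − 2).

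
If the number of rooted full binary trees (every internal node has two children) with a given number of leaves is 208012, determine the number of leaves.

13

Full binary trees with L leaves are counted by C_{L−1}. The Catalan number equal to 208012 is C_12.
So the index is 12, and the number of leaves is 12 + 1 = 13.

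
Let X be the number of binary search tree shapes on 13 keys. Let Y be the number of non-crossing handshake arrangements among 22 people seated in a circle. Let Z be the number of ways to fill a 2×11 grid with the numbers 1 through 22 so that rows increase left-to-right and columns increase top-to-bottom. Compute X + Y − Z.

There are C_n binary search tree shapes on n keys; with n = 13 that is C_13. So X = C_13 = 742900.
Non-crossing handshake pairings of 2n people are counted by C_n; 22 people gives n = 11. So Y = C_11 = 58786.
By the hook-length formula (or a Dyck-path bijection), SYT of shape 2×11 number C_11. So Z = C_11 = 58786.
X + Y − Z = 742900 + 58786 − 58786 = 742900.

742900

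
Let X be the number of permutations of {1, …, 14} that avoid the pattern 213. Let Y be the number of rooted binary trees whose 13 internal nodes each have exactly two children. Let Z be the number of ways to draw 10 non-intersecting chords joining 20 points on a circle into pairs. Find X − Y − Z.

1914744

Permutations of [n] avoiding any single length-3 pattern are counted by C_n; here n = 14. So X = C_14 = 2674440.
Full binary trees with n internal nodes are counted by C_n; here n = 13. So Y = C_13 = 742900.
Non-crossing perfect matchings of 2n points on a circle are counted by C_n; with 20 points, n = 10. So Z = C_10 = 16796.
X − Y − Z = 2674440 − 742900 − 16796 = 1914744.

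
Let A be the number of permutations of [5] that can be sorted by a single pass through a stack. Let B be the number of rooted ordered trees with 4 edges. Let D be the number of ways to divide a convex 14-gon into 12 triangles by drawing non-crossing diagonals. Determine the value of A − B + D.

208040

By Knuth's characterisation, the stack-sortable permutations of length 5 are the 231-avoiders, numbering C_5. So A = C_5 = 42.
A rooted plane tree with 4 edges has 5 nodes, and the count is C_4. So B = C_4 = 14.
Triangulations of a convex m-gon are counted by C_{m−2}; with m = 14 this is C_12. So D = C_12 = 208012.
A − B + D = 42 − 14 + 208012 = 208040.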